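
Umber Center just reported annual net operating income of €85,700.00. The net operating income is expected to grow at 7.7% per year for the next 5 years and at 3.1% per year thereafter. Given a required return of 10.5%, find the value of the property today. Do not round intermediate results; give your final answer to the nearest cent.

D_1 = 92298.90000
D_2 = 99405.91530
D_3 = 107060.17078
D_4 = 115303.80393
D_5 = 124182.19683
Terminal value at year 5: TV = D_5×(1+g_2)/(r−g_2) = 128031.84493/0.074 = 1730160.06665
P_0 = D_1/(1+r)^1 + D_2/(1+r)^2 + D_3/(1+r)^3 + D_4/(1+r)^4 + D_5/(1+r)^5 + TV/(1+r)^5
    = 83528.41629 + 81411.85913 + 79348.93420 + 77338.28247 + 75378.57939 + 1050206.96415 = 1447213.03563

€1447213.04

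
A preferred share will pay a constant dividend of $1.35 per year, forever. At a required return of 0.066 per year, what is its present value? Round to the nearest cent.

$20.45

Level perpetuity: PV = C / r = $1.35 / 0.066 = $20.45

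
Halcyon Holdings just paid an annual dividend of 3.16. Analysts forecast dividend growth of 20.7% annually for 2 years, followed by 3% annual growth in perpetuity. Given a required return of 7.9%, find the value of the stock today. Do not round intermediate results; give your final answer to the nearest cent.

90.61

D_1 = 3.81412
D_2 = 4.60364
Terminal value at year 2: TV = D_2×(1+g_2)/(r−g_2) = 4.74175/0.049 = 96.77045
P_0 = D_1/(1+r)^1 + D_2/(1+r)^2 + TV/(1+r)^2
    = 3.53487 + 3.95420 + 83.11892 = 90.60798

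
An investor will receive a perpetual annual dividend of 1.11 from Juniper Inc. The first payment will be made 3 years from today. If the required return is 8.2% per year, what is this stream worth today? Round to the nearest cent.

Value at end of year 2: C / r = 1.11 / 0.082 = 13.5366
Discount to today: PV = 13.5366 / (1 + 0.082)^2 = 13.5366 / 1.170724 = 11.56

11.56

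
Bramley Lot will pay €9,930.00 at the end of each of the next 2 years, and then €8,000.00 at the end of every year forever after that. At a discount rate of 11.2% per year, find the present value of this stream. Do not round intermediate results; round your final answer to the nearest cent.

PV of 2-year annuity: €9,930.00 × [1 − (1+0.112)^−2] / 0.112 = 16960.30226
Perpetuity value at year 2: €8,000.00 / 0.112 = 71428.57143
PV of perpetuity: 71428.57143 / (1+0.112)^2 = 57764.68240
Total PV = 16960.30226 + 57764.68240 = 74724.98466

€74724.98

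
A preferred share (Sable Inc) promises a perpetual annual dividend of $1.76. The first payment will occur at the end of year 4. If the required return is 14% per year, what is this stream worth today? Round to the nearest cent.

$8.49

Value at end of year 3: C / r = $1.76 / 0.14 = $12.5714
Discount to today: PV = $12.5714 / (1 + 0.14)^3 = $12.5714 / 1.481544 = $8.49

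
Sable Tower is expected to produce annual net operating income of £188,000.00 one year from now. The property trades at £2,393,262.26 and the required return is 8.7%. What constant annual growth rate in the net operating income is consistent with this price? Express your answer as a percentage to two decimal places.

P = D₁/(r−g) ⇒ g = r − D₁/P = 0.087 − £188,000.00/£2,393,262.26 = 0.008446

0.84%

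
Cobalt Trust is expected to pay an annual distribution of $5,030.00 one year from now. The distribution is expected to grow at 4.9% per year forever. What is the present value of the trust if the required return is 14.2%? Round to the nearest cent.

Growing perpetuity: P = D₁ / (r − g) = $5,030.0000 / (0.142 − 0.049) = $54,086.02

$54086.02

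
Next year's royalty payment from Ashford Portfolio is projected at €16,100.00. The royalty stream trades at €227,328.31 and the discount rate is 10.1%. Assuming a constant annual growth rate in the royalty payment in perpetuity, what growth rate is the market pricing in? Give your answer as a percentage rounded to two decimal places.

3.02%

P = D₁/(r−g) ⇒ g = r − D₁/P = 0.101 − €16,100.00/€227,328.31 = 0.030177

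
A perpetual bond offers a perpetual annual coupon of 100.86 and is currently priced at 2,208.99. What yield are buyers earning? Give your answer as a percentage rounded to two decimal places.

P = C/r ⇒ r = C/P = 100.86/2,208.99 = 0.045659

4.57%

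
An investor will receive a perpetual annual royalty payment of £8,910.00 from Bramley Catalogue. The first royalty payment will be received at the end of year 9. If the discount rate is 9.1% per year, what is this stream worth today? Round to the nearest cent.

Value at end of year 8: C / r = £8,910.00 / 0.091 = £97,912.0879
Discount to today: PV = £97,912.0879 / (1 + 0.091)^8 = £97,912.0879 / 2.007234 = £48,779.61

£48779.61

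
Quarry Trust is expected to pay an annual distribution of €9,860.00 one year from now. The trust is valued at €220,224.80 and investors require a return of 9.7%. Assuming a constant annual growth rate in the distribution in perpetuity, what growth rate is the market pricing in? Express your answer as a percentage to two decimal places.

5.22%

P = D₁/(r−g) ⇒ g = r − D₁/P = 0.097 − €9,860.00/€220,224.80 = 0.052228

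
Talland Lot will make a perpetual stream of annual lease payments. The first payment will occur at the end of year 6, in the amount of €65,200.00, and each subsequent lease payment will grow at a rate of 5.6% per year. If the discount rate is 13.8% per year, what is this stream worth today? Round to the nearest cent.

€416603.04

Value at end of year 5: C₁ / (r − g) = €65,200.00 / (0.138 − 0.056) = €795,121.9512
Discount to today: PV = €795,121.9512 / (1 + 0.138)^5 = €795,121.9512 / 1.908584 = €416,603.04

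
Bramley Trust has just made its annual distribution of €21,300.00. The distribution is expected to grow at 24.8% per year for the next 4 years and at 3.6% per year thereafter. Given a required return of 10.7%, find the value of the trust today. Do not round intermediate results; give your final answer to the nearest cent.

D_1 = 26582.40000
D_2 = 33174.83520
D_3 = 41402.19433
D_4 = 51669.93852
Terminal value at year 4: TV = D_4×(1+g_2)/(r−g_2) = 53530.05631/0.071 = 753944.45507
P_0 = D_1/(1+r)^1 + D_2/(1+r)^2 + D_3/(1+r)^3 + D_4/(1+r)^4 + TV/(1+r)^4
    = 24013.00813 + 27071.57556 + 30519.71662 + 34407.05180 + 502052.19248 = 618063.54460

€618063.54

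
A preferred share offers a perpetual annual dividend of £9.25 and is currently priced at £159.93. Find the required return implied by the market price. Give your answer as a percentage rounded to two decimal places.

5.78%

P = C/r ⇒ r = C/P = £9.25/£159.93 = 0.057838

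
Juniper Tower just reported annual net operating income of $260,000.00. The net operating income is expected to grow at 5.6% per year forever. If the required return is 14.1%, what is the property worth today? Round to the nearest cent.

D₁ = D₀ × (1 + g) = $260,000.00 × 1.056 = $274,560.0000
Growing perpetuity: P = D₁ / (r − g) = $274,560.0000 / (0.141 − 0.056) = $3,230,117.65

$3230117.65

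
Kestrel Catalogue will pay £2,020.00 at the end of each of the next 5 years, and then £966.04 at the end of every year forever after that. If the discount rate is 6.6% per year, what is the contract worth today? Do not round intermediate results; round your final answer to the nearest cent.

£19005.09

PV of 5-year annuity: £2,020.00 × [1 − (1+0.066)^−5] / 0.066 = 8371.86559
Perpetuity value at year 5: £966.04 / 0.066 = 14636.96970
PV of perpetuity: 14636.96970 / (1+0.066)^5 = 10633.22859
Total PV = 8371.86559 + 10633.22859 = 19005.09418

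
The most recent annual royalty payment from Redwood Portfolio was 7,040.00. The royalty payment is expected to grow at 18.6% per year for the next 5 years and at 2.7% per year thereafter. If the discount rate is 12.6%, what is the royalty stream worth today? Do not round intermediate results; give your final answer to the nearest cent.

135919.00

D_1 = 8349.44000
D_2 = 9902.43584
D_3 = 11744.28891
D_4 = 13928.72664
D_5 = 16519.46980
Terminal value at year 5: TV = D_5×(1+g_2)/(r−g_2) = 16965.49548/0.099 = 171368.64124
P_0 = D_1/(1+r)^1 + D_2/(1+r)^2 + D_3/(1+r)^3 + D_4/(1+r)^4 + D_5/(1+r)^5 + TV/(1+r)^5
    = 7415.13321 + 7810.25577 + 8226.43281 + 8664.78624 + 9126.49776 + 94675.89094 = 135918.99673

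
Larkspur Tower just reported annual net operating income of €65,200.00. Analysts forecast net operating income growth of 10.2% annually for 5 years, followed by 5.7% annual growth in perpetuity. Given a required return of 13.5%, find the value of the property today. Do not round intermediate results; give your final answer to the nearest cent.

D_1 = 71850.40000
D_2 = 79179.14080
D_3 = 87255.41316
D_4 = 96155.46530
D_5 = 105963.32277
Terminal value at year 5: TV = D_5×(1+g_2)/(r−g_2) = 112003.23216/0.078 = 1435938.87388
P_0 = D_1/(1+r)^1 + D_2/(1+r)^2 + D_3/(1+r)^3 + D_4/(1+r)^4 + D_5/(1+r)^5 + TV/(1+r)^5
    = 63304.31718 + 61463.75113 + 59676.69934 + 57941.60587 + 56256.96007 + 762353.93319 = 1060997.26677

€1060997.27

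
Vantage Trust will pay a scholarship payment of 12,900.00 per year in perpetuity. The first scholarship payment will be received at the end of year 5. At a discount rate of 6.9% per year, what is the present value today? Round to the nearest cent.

143162.67

Value at end of year 4: C / r = 12,900.00 / 0.069 = 186,956.5217
Discount to today: PV = 186,956.5217 / (1 + 0.069)^4 = 186,956.5217 / 1.305903 = 143,162.67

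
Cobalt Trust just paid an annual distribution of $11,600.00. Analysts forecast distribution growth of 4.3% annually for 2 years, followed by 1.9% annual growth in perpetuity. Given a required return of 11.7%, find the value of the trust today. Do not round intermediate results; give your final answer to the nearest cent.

$126109.76

D_1 = 12098.80000
D_2 = 12619.04840
Terminal value at year 2: TV = D_2×(1+g_2)/(r−g_2) = 12858.81032/0.098 = 131212.35020
P_0 = D_1/(1+r)^1 + D_2/(1+r)^2 + TV/(1+r)^2
    = 10831.51298 + 10113.93737 + 105164.30793 = 126109.75828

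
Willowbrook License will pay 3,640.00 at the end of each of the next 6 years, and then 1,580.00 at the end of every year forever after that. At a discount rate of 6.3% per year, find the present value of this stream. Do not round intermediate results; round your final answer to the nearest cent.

35114.27

PV of 6-year annuity: 3,640.00 × [1 − (1+0.063)^−6] / 0.063 = 17731.58377
Perpetuity value at year 6: 1,580.00 / 0.063 = 25079.36508
PV of perpetuity: 25079.36508 / (1+0.063)^6 = 17382.68861
Total PV = 17731.58377 + 17382.68861 = 35114.27238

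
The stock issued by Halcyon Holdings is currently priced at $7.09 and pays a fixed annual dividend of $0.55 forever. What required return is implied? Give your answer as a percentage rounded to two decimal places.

P = C/r ⇒ r = C/P = $0.55/$7.09 = 0.077574

7.76%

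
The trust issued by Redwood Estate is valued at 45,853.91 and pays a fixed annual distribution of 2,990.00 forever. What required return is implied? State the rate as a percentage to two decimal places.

P = C/r ⇒ r = C/P = 2,990.00/45,853.91 = 0.065207

6.52%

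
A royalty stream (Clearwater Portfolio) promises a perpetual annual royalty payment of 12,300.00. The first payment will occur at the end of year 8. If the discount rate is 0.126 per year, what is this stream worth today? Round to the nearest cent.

42536.90

Value at end of year 7: C / r = 12,300.00 / 0.126 = 97,619.0476
Discount to today: PV = 97,619.0476 / (1 + 0.126)^7 = 97,619.0476 / 2.294926 = 42,536.90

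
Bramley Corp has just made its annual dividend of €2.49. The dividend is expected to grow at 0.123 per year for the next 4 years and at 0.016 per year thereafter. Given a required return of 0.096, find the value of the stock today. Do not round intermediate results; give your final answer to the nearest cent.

D_1 = 2.79627
D_2 = 3.14021
D_3 = 3.52646
D_4 = 3.96021
Terminal value at year 4: TV = D_4×(1+g_2)/(r−g_2) = 4.02357/0.08 = 50.29469
P_0 = D_1/(1+r)^1 + D_2/(1+r)^2 + D_3/(1+r)^3 + D_4/(1+r)^4 + TV/(1+r)^4
    = 2.55134 + 2.61419 + 2.67859 + 2.74458 + 34.85619 = 45.44490

€45.44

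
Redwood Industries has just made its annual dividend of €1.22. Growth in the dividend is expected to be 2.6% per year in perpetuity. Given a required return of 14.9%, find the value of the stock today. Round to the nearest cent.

D₁ = D₀ × (1 + g) = €1.22 × 1.026 = €1.2517
Growing perpetuity: P = D₁ / (r − g) = €1.2517 / (0.149 − 0.026) = €10.18

€10.18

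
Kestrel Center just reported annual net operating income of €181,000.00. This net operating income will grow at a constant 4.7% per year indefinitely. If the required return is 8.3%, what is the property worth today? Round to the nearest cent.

D₁ = D₀ × (1 + g) = €181,000.00 × 1.047 = €189,507.0000
Growing perpetuity: P = D₁ / (r − g) = €189,507.0000 / (0.083 − 0.047) = €5,264,083.33

€5264083.33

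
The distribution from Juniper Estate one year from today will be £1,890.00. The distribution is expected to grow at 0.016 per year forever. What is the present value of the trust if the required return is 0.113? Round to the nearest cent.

Growing perpetuity: P = D₁ / (r − g) = £1,890.0000 / (0.113 − 0.016) = £19,484.54

£19484.54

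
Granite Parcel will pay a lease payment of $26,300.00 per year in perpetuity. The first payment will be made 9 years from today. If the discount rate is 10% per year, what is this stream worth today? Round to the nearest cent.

Value at end of year 8: C / r = $26,300.00 / 0.1 = $263,000.0000
Discount to today: PV = $263,000.0000 / (1 + 0.1)^8 = $263,000.0000 / 2.143589 = $122,691.44

$122691.44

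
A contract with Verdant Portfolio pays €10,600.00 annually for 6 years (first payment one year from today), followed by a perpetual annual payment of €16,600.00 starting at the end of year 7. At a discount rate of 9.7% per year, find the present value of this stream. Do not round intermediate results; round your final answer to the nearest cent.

PV of 6-year annuity: €10,600.00 × [1 − (1+0.097)^−6] / 0.097 = 46574.47766
Perpetuity value at year 6: €16,600.00 / 0.097 = 171134.02062
PV of perpetuity: 171134.02062 / (1+0.097)^6 = 98196.63108
Total PV = 46574.47766 + 98196.63108 = 144771.10874

€144771.11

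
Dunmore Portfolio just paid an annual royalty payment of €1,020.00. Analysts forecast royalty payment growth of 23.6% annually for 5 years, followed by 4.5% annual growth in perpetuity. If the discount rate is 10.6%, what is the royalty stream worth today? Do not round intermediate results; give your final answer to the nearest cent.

D_1 = 1260.72000
D_2 = 1558.24992
D_3 = 1925.99690
D_4 = 2380.53217
D_5 = 2942.33776
Terminal value at year 5: TV = D_5×(1+g_2)/(r−g_2) = 3074.74296/0.061 = 50405.62231
P_0 = D_1/(1+r)^1 + D_2/(1+r)^2 + D_3/(1+r)^3 + D_4/(1+r)^4 + D_5/(1+r)^5 + TV/(1+r)^5
    = 1139.89150 + 1273.87513 + 1423.60729 + 1590.93907 + 1777.93914 + 30458.13772 = 37664.38985

€37664.39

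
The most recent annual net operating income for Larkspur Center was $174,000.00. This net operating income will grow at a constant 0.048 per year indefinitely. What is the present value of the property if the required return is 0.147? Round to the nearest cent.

D₁ = D₀ × (1 + g) = $174,000.00 × 1.048 = $182,352.0000
Growing perpetuity: P = D₁ / (r − g) = $182,352.0000 / (0.147 − 0.048) = $1,841,939.39

$1841939.39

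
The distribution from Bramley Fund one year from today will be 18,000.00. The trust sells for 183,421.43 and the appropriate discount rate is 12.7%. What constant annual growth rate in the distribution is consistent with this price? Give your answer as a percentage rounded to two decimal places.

2.89%

P = D₁/(r−g) ⇒ g = r − D₁/P = 0.127 − 18,000.00/183,421.43 = 0.028865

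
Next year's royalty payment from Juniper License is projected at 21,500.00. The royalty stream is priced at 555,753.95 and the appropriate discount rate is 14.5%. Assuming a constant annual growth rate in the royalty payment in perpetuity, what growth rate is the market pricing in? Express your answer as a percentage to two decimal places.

10.63%

P = D₁/(r−g) ⇒ g = r − D₁/P = 0.145 − 21,500.00/555,753.95 = 0.106314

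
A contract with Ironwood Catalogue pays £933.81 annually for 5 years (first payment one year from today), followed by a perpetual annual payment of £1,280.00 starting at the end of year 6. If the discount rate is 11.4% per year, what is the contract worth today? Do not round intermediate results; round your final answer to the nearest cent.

PV of 5-year annuity: £933.81 × [1 − (1+0.114)^−5] / 0.114 = 3416.81780
Perpetuity value at year 5: £1,280.00 / 0.114 = 11228.07018
PV of perpetuity: 11228.07018 / (1+0.114)^5 = 6544.54057
Total PV = 3416.81780 + 6544.54057 = 9961.35837

£9961.36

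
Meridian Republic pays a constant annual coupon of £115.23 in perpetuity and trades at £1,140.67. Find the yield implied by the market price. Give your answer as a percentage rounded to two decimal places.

P = C/r ⇒ r = C/P = £115.23/£1,140.67 = 0.101020

10.10%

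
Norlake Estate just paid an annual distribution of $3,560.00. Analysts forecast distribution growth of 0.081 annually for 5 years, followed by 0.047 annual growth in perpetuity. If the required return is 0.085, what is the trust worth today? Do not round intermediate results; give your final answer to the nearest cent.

$113896.69

D_1 = 3848.36000
D_2 = 4160.07716
D_3 = 4497.04341
D_4 = 4861.30393
D_5 = 5255.06954
Terminal value at year 5: TV = D_5×(1+g_2)/(r−g_2) = 5502.05781/0.038 = 144790.99507
P_0 = D_1/(1+r)^1 + D_2/(1+r)^2 + D_3/(1+r)^3 + D_4/(1+r)^4 + D_5/(1+r)^5 + TV/(1+r)^5
    = 3546.87558 + 3533.79954 + 3520.77170 + 3507.79190 + 3494.85995 + 96292.58861 = 113896.68727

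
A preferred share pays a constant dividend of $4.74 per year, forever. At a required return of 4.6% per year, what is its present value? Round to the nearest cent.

$103.04

Level perpetuity: PV = C / r = $4.74 / 0.046 = $103.04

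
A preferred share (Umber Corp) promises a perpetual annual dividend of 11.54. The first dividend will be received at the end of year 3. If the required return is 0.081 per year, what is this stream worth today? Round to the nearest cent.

121.92

Value at end of year 2: C / r = 11.54 / 0.081 = 142.4691
Discount to today: PV = 142.4691 / (1 + 0.081)^2 = 142.4691 / 1.168561 = 121.92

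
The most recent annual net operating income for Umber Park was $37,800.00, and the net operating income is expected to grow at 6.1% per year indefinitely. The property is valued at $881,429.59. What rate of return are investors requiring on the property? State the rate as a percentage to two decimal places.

10.65%

D₁ = $37,800.00 × 1.061 = $40,105.8000
P = D₁/(r − g) ⇒ r = D₁/P + g = $40,105.8000/$881,429.59 + 0.061 = 0.045501 + 0.061 = 0.106501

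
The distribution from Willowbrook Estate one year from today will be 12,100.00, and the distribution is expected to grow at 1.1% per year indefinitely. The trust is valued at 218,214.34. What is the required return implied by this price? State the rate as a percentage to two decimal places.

6.65%

P = D₁/(r − g) ⇒ r = D₁/P + g = 12,100.0000/218,214.34 + 0.011 = 0.055450 + 0.011 = 0.066450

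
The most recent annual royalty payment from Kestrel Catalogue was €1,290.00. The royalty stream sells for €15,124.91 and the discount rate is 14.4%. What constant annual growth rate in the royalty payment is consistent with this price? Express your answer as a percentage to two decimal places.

5.41%

P = D₀(1+g)/(r−g) ⇒ P(r−g) = D₀(1+g) ⇒ g(P+D₀) = P·r − D₀
g = (P·r − D₀)/(P + D₀) = (€15,124.91×0.144 − €1,290.00) / (€15,124.91 + €1,290.00) = 0.054096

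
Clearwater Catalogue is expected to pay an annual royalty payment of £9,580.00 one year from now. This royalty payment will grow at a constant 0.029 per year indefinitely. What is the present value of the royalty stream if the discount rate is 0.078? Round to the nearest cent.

Growing perpetuity: P = D₁ / (r − g) = £9,580.0000 / (0.078 − 0.029) = £195,510.20

£195510.20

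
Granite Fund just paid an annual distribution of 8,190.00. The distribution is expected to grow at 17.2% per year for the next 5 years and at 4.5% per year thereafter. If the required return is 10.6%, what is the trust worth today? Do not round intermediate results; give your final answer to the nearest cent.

236361.48

D_1 = 9598.68000
D_2 = 11249.65296
D_3 = 13184.59327
D_4 = 15452.34331
D_5 = 18110.14636
Terminal value at year 5: TV = D_5×(1+g_2)/(r−g_2) = 18925.10295/0.061 = 310247.58930
P_0 = D_1/(1+r)^1 + D_2/(1+r)^2 + D_3/(1+r)^3 + D_4/(1+r)^4 + D_5/(1+r)^5 + TV/(1+r)^5
    = 8678.73418 + 9196.63332 + 9745.43784 + 10326.99200 + 10943.25011 + 187470.43226 = 236361.47972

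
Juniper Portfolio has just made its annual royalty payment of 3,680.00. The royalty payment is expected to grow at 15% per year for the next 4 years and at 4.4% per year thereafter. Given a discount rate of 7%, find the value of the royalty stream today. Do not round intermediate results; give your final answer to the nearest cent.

D_1 = 4232.00000
D_2 = 4866.80000
D_3 = 5596.82000
D_4 = 6436.34300
Terminal value at year 4: TV = D_4×(1+g_2)/(r−g_2) = 6719.54209/0.026 = 258443.92662
P_0 = D_1/(1+r)^1 + D_2/(1+r)^2 + D_3/(1+r)^3 + D_4/(1+r)^4 + TV/(1+r)^4
    = 3955.14019 + 4250.85160 + 4568.67228 + 4910.25526 + 197165.63420 = 214850.55353

214850.55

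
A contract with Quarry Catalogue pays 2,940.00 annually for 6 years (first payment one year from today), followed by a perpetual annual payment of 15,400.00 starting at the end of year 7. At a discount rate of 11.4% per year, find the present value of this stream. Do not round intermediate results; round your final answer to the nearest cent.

PV of 6-year annuity: 2,940.00 × [1 − (1+0.114)^−6] / 0.114 = 12295.76487
Perpetuity value at year 6: 15,400.00 / 0.114 = 135087.71930
PV of perpetuity: 135087.71930 / (1+0.114)^6 = 70681.33187
Total PV = 12295.76487 + 70681.33187 = 82977.09675

82977.10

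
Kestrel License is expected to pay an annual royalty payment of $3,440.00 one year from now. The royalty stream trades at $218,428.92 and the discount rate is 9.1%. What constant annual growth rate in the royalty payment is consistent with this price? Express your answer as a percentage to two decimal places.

P = D₁/(r−g) ⇒ g = r − D₁/P = 0.091 − $3,440.00/$218,428.92 = 0.075251

7.53%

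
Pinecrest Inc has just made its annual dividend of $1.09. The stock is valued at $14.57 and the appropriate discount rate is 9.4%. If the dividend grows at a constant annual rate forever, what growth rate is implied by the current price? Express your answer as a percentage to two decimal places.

P = D₀(1+g)/(r−g) ⇒ P(r−g) = D₀(1+g) ⇒ g(P+D₀) = P·r − D₀
g = (P·r − D₀)/(P + D₀) = ($14.57×0.094 − $1.09) / ($14.57 + $1.09) = 0.017853

1.79%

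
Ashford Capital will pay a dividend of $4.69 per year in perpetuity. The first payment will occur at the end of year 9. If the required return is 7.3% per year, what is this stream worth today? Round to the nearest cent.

Value at end of year 8: C / r = $4.69 / 0.073 = $64.2466
Discount to today: PV = $64.2466 / (1 + 0.073)^8 = $64.2466 / 1.757105 = $36.56

$36.56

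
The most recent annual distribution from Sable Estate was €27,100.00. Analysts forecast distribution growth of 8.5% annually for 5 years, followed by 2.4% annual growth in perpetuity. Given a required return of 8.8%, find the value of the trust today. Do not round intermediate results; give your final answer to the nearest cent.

€562038.18

D_1 = 29403.50000
D_2 = 31902.79750
D_3 = 34614.53529
D_4 = 37556.77079
D_5 = 40749.09630
Terminal value at year 5: TV = D_5×(1+g_2)/(r−g_2) = 41727.07462/0.064 = 651985.54086
P_0 = D_1/(1+r)^1 + D_2/(1+r)^2 + D_3/(1+r)^3 + D_4/(1+r)^4 + D_5/(1+r)^5 + TV/(1+r)^5
    = 27025.27574 + 26950.75751 + 26876.44476 + 26802.33692 + 26728.43341 + 427654.93464 = 562038.18298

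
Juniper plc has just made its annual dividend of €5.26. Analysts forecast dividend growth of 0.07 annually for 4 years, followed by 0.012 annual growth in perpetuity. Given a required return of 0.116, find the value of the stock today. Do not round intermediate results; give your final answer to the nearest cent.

D_1 = 5.62820
D_2 = 6.02217
D_3 = 6.44373
D_4 = 6.89479
Terminal value at year 4: TV = D_4×(1+g_2)/(r−g_2) = 6.97752/0.104 = 67.09158
P_0 = D_1/(1+r)^1 + D_2/(1+r)^2 + D_3/(1+r)^3 + D_4/(1+r)^4 + TV/(1+r)^4
    = 5.04319 + 4.83532 + 4.63601 + 4.44492 + 43.25250 = 62.21194

€62.21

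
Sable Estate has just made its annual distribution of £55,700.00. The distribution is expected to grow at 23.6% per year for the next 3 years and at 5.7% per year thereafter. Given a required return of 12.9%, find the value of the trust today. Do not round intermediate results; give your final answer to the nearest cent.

£1273751.87

D_1 = 68845.20000
D_2 = 85092.66720
D_3 = 105174.53666
Terminal value at year 3: TV = D_3×(1+g_2)/(r−g_2) = 111169.48525/0.072 = 1544020.62846
P_0 = D_1/(1+r)^1 + D_2/(1+r)^2 + D_3/(1+r)^3 + TV/(1+r)^3
    = 60978.91940 + 66758.14382 + 73085.08925 + 1072929.71303 = 1273751.86551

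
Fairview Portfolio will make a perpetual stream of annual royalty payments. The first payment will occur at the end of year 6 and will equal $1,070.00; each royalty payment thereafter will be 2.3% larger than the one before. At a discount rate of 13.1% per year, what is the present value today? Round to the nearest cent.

$5353.61

Value at end of year 5: C₁ / (r − g) = $1,070.00 / (0.131 − 0.023) = $9,907.4074
Discount to today: PV = $9,907.4074 / (1 + 0.131)^5 = $9,907.4074 / 1.850602 = $5,353.61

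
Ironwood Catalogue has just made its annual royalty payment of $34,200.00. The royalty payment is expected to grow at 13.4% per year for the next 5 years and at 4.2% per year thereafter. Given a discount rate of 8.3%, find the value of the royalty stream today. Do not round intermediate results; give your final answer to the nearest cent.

D_1 = 38782.80000
D_2 = 43979.69520
D_3 = 49872.97436
D_4 = 56555.95292
D_5 = 64134.45061
Terminal value at year 5: TV = D_5×(1+g_2)/(r−g_2) = 66828.09754/0.041 = 1629953.59848
P_0 = D_1/(1+r)^1 + D_2/(1+r)^2 + D_3/(1+r)^3 + D_4/(1+r)^4 + D_5/(1+r)^5 + TV/(1+r)^5
    = 35810.52632 + 37496.89459 + 39262.67633 + 41111.61123 + 43047.61508 + 1094039.38813 = 1290768.71168

$1290768.71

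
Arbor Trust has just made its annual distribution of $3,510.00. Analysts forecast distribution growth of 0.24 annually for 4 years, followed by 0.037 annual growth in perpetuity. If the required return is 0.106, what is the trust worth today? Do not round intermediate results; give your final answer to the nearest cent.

D_1 = 4352.40000
D_2 = 5396.97600
D_3 = 6692.25024
D_4 = 8298.39030
Terminal value at year 4: TV = D_4×(1+g_2)/(r−g_2) = 8605.43074/0.069 = 124716.38752
P_0 = D_1/(1+r)^1 + D_2/(1+r)^2 + D_3/(1+r)^3 + D_4/(1+r)^4 + TV/(1+r)^4
    = 3935.26221 + 4412.04804 + 4946.59998 + 5545.91679 + 83349.50307 = 102189.33008

$102189.33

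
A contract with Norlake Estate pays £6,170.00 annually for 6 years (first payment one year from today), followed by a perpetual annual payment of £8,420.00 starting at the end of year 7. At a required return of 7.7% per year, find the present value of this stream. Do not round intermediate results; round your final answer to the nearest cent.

£98853.82

PV of 6-year annuity: £6,170.00 × [1 − (1+0.077)^−6] / 0.077 = 28784.62648
Perpetuity value at year 6: £8,420.00 / 0.077 = 109350.64935
PV of perpetuity: 109350.64935 / (1+0.077)^6 = 70069.19798
Total PV = 28784.62648 + 70069.19798 = 98853.82446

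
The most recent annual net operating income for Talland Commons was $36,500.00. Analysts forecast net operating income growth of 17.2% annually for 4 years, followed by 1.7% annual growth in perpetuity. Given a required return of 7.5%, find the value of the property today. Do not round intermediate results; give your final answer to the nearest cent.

$1086238.83

D_1 = 42778.00000
D_2 = 50135.81600
D_3 = 58759.17635
D_4 = 68865.75468
Terminal value at year 4: TV = D_4×(1+g_2)/(r−g_2) = 70036.47251/0.058 = 1207525.38818
P_0 = D_1/(1+r)^1 + D_2/(1+r)^2 + D_3/(1+r)^3 + D_4/(1+r)^4 + TV/(1+r)^4
    = 39793.48837 + 43384.15663 + 47298.82006 + 51566.71359 + 904195.65038 = 1086238.82903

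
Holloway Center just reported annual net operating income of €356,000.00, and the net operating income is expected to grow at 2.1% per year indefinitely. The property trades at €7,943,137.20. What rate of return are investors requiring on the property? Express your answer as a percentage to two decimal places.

6.68%

D₁ = €356,000.00 × 1.021 = €363,476.0000
P = D₁/(r − g) ⇒ r = D₁/P + g = €363,476.0000/€7,943,137.20 + 0.021 = 0.045760 + 0.021 = 0.066760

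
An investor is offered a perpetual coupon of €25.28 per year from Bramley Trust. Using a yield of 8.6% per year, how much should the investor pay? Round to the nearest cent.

€293.95

Level perpetuity: PV = C / r = €25.28 / 0.086 = €293.95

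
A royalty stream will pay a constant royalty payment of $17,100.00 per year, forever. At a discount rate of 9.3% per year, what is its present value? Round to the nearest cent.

$183870.97

Level perpetuity: PV = C / r = $17,100.00 / 0.093 = $183,870.97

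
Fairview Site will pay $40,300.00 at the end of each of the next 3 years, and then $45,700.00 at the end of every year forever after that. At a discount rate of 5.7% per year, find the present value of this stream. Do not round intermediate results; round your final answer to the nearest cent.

$787239.63

PV of 3-year annuity: $40,300.00 × [1 − (1+0.057)^−3] / 0.057 = 108323.09887
Perpetuity value at year 3: $45,700.00 / 0.057 = 801754.38596
PV of perpetuity: 801754.38596 / (1+0.057)^3 = 678916.52943
Total PV = 108323.09887 + 678916.52943 = 787239.62830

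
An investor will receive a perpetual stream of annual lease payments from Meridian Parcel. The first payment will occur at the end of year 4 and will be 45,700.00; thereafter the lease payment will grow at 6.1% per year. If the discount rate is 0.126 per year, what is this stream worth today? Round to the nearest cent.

492478.95

Value at end of year 3: C₁ / (r − g) = 45,700.00 / (0.126 − 0.061) = 703,076.9231
Discount to today: PV = 703,076.9231 / (1 + 0.126)^3 = 703,076.9231 / 1.427628 = 492,478.95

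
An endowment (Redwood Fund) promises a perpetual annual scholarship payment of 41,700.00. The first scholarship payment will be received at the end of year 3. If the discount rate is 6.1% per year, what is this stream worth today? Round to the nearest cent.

607261.09

Value at end of year 2: C / r = 41,700.00 / 0.061 = 683,606.5574
Discount to today: PV = 683,606.5574 / (1 + 0.061)^2 = 683,606.5574 / 1.125721 = 607,261.09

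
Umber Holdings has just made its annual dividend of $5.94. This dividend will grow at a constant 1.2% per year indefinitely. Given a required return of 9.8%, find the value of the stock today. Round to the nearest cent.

D₁ = D₀ × (1 + g) = $5.94 × 1.012 = $6.0113
Growing perpetuity: P = D₁ / (r − g) = $6.0113 / (0.098 − 0.012) = $69.90

$69.90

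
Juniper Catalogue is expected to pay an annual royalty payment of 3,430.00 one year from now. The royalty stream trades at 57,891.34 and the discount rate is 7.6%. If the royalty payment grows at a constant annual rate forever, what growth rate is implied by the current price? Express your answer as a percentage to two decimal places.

P = D₁/(r−g) ⇒ g = r − D₁/P = 0.076 − 3,430.00/57,891.34 = 0.016751

1.68%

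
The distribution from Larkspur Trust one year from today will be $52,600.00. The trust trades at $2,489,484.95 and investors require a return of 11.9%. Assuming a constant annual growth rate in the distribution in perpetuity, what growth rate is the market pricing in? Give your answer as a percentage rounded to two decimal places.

9.79%

P = D₁/(r−g) ⇒ g = r − D₁/P = 0.119 − $52,600.00/$2,489,484.95 = 0.097871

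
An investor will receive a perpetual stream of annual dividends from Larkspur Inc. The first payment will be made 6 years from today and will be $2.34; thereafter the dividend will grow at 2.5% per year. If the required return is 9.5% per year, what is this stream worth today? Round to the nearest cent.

Value at end of year 5: C₁ / (r − g) = $2.34 / (0.095 − 0.025) = $33.4286
Discount to today: PV = $33.4286 / (1 + 0.095)^5 = $33.4286 / 1.574239 = $21.23

$21.23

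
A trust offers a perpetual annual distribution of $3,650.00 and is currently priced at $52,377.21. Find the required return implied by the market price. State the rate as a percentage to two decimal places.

P = C/r ⇒ r = C/P = $3,650.00/$52,377.21 = 0.069687

6.97%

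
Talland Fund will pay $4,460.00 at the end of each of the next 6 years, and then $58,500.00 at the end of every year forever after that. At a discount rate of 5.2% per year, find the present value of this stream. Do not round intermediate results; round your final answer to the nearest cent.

PV of 6-year annuity: $4,460.00 × [1 − (1+0.052)^−6] / 0.052 = 22493.51360
Perpetuity value at year 6: $58,500.00 / 0.052 = 1125000.00000
PV of perpetuity: 1125000.00000 / (1+0.052)^6 = 829961.76108
Total PV = 22493.51360 + 829961.76108 = 852455.27468

$852455.27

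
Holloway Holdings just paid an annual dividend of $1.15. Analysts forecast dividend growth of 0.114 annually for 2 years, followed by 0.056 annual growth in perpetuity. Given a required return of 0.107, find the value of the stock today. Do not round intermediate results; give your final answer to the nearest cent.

D_1 = 1.28110
D_2 = 1.42715
Terminal value at year 2: TV = D_2×(1+g_2)/(r−g_2) = 1.50707/0.051 = 29.55030
P_0 = D_1/(1+r)^1 + D_2/(1+r)^2 + TV/(1+r)^2
    = 1.15727 + 1.16459 + 24.11386 = 26.43572

$26.44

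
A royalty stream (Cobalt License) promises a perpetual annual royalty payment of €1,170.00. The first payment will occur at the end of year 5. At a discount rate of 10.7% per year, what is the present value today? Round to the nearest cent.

Value at end of year 4: C / r = €1,170.00 / 0.107 = €10,934.5794
Discount to today: PV = €10,934.5794 / (1 + 0.107)^4 = €10,934.5794 / 1.501725 = €7,281.34

€7281.34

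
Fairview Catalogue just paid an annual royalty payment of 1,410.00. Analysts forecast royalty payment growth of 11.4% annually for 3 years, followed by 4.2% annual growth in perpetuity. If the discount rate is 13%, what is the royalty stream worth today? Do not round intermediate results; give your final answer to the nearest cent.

D_1 = 1570.74000
D_2 = 1749.80436
D_3 = 1949.28206
Terminal value at year 3: TV = D_3×(1+g_2)/(r−g_2) = 2031.15190/0.088 = 23081.27163
P_0 = D_1/(1+r)^1 + D_2/(1+r)^2 + D_3/(1+r)^3 + TV/(1+r)^3
    = 1390.03540 + 1370.35348 + 1350.95025 + 15996.47905 = 20107.81817

20107.82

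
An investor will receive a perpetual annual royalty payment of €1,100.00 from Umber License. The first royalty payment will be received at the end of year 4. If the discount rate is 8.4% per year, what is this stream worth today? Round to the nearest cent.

€10280.77

Value at end of year 3: C / r = €1,100.00 / 0.084 = €13,095.2381
Discount to today: PV = €13,095.2381 / (1 + 0.084)^3 = €13,095.2381 / 1.273761 = €10,280.77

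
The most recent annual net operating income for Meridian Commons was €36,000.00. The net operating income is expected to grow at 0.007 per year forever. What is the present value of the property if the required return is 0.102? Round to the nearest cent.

D₁ = D₀ × (1 + g) = €36,000.00 × 1.007 = €36,252.0000
Growing perpetuity: P = D₁ / (r − g) = €36,252.0000 / (0.102 − 0.007) = €381,600.00

€381600.00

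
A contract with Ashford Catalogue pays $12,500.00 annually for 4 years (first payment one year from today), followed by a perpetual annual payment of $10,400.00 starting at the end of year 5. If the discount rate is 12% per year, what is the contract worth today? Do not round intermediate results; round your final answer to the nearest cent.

PV of 4-year annuity: $12,500.00 × [1 − (1+0.12)^−4] / 0.12 = 37966.86683
Perpetuity value at year 4: $10,400.00 / 0.12 = 86666.66667
PV of perpetuity: 86666.66667 / (1+0.12)^4 = 55078.23346
Total PV = 37966.86683 + 55078.23346 = 93045.10029

$93045.10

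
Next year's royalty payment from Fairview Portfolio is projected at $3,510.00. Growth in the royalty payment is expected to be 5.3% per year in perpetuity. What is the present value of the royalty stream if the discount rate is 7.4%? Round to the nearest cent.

Growing perpetuity: P = D₁ / (r − g) = $3,510.0000 / (0.074 − 0.053) = $167,142.86

$167142.86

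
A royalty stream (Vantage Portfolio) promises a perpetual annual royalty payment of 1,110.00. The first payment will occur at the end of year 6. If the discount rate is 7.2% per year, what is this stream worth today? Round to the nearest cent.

Value at end of year 5: C / r = 1,110.00 / 0.072 = 15,416.6667
Discount to today: PV = 15,416.6667 / (1 + 0.072)^5 = 15,416.6667 / 1.415709 = 10,889.72

10889.72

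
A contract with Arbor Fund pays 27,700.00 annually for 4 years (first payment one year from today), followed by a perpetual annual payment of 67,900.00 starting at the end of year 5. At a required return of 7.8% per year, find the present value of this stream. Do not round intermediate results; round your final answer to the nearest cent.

PV of 4-year annuity: 27,700.00 × [1 − (1+0.078)^−4] / 0.078 = 92155.83357
Perpetuity value at year 4: 67,900.00 / 0.078 = 870512.82051
PV of perpetuity: 870512.82051 / (1+0.078)^4 = 644614.58587
Total PV = 92155.83357 + 644614.58587 = 736770.41944

736770.42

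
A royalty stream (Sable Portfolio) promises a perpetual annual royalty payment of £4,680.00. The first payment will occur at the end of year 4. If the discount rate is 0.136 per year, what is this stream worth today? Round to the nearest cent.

Value at end of year 3: C / r = £4,680.00 / 0.136 = £34,411.7647
Discount to today: PV = £34,411.7647 / (1 + 0.136)^3 = £34,411.7647 / 1.466003 = £23,473.18

£23473.18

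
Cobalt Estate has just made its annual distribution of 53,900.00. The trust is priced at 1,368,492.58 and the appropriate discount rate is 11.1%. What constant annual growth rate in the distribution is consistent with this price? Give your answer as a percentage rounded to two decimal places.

6.89%

P = D₀(1+g)/(r−g) ⇒ P(r−g) = D₀(1+g) ⇒ g(P+D₀) = P·r − D₀
g = (P·r − D₀)/(P + D₀) = (1,368,492.58×0.111 − 53,900.00) / (1,368,492.58 + 53,900.00) = 0.068900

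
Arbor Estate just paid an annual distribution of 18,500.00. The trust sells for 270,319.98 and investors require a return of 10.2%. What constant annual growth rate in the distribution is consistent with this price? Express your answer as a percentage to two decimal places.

P = D₀(1+g)/(r−g) ⇒ P(r−g) = D₀(1+g) ⇒ g(P+D₀) = P·r − D₀
g = (P·r − D₀)/(P + D₀) = (270,319.98×0.102 − 18,500.00) / (270,319.98 + 18,500.00) = 0.031413

3.14%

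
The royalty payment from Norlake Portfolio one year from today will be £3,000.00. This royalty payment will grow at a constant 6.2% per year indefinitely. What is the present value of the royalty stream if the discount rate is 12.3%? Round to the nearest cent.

£49180.33

Growing perpetuity: P = D₁ / (r − g) = £3,000.0000 / (0.123 − 0.062) = £49,180.33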